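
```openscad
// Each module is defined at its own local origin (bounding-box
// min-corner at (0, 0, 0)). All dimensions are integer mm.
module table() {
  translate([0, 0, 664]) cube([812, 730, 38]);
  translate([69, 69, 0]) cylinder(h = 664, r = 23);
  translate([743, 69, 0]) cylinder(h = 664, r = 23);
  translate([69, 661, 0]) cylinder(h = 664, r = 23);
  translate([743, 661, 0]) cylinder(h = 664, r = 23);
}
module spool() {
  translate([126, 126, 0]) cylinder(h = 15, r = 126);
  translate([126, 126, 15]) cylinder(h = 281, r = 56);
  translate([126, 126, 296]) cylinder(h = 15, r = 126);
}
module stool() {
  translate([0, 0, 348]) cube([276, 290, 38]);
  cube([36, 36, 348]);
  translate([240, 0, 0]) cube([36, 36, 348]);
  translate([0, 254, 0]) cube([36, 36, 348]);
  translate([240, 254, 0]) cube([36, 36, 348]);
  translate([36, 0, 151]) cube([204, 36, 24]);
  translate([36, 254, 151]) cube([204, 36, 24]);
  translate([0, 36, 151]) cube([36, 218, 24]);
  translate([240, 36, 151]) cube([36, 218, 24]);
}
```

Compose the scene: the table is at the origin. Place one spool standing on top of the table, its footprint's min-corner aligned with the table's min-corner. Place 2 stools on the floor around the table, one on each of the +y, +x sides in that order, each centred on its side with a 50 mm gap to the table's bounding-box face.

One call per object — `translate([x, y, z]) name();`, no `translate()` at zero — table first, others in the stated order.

table();
translate([0, 0, 702]) spool();
translate([268, 780, 0]) stool();
translate([862, 220, 0]) stool();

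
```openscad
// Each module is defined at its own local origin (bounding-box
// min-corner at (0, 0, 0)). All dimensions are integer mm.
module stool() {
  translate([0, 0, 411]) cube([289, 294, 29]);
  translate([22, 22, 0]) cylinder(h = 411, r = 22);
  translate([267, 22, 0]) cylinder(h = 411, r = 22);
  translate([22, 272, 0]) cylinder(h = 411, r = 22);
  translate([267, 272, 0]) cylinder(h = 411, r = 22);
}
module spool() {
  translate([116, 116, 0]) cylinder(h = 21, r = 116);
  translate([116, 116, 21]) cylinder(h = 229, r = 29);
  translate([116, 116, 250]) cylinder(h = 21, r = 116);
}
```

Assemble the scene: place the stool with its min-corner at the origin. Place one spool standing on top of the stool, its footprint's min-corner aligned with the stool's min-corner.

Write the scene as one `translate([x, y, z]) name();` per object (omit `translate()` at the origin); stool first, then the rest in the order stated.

stool();
translate([0, 0, 440]) spool();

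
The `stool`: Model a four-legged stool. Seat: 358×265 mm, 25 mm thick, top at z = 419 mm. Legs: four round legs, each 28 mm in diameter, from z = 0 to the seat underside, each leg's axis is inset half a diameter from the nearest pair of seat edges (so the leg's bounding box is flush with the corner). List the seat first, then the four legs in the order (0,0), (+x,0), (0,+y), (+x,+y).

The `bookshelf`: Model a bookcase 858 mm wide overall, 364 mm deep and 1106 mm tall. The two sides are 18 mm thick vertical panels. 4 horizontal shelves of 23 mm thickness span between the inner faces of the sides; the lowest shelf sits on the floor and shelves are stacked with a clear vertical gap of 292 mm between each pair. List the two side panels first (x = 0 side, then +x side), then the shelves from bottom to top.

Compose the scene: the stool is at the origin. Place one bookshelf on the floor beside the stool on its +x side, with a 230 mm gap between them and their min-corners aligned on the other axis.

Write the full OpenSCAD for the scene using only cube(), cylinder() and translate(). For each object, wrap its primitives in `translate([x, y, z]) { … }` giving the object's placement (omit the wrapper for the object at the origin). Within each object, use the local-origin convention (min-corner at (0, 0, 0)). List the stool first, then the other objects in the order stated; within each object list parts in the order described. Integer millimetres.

translate([0, 0, 394]) cube([358, 265, 25]);
translate([14, 14, 0]) cylinder(h = 394, r = 14);
translate([344, 14, 0]) cylinder(h = 394, r = 14);
translate([14, 251, 0]) cylinder(h = 394, r = 14);
translate([344, 251, 0]) cylinder(h = 394, r = 14);
translate([588, 0, 0]) {
  cube([18, 364, 1106]);
  translate([840, 0, 0]) cube([18, 364, 1106]);
  translate([18, 0, 0]) cube([822, 364, 23]);
  translate([18, 0, 315]) cube([822, 364, 23]);
  translate([18, 0, 630]) cube([822, 364, 23]);
  translate([18, 0, 945]) cube([822, 364, 23]);
}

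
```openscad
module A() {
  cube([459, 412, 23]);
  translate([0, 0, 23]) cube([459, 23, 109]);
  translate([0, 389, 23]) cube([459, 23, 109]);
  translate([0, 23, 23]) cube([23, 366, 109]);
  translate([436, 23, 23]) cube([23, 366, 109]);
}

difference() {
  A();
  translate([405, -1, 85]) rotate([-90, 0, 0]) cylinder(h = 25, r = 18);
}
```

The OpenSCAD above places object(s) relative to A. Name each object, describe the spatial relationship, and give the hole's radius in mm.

The subtracted cylinder has r = 18 mm.

A is an open box. The open box has a circular hole through its front wall. The hole's radius is 18 mm.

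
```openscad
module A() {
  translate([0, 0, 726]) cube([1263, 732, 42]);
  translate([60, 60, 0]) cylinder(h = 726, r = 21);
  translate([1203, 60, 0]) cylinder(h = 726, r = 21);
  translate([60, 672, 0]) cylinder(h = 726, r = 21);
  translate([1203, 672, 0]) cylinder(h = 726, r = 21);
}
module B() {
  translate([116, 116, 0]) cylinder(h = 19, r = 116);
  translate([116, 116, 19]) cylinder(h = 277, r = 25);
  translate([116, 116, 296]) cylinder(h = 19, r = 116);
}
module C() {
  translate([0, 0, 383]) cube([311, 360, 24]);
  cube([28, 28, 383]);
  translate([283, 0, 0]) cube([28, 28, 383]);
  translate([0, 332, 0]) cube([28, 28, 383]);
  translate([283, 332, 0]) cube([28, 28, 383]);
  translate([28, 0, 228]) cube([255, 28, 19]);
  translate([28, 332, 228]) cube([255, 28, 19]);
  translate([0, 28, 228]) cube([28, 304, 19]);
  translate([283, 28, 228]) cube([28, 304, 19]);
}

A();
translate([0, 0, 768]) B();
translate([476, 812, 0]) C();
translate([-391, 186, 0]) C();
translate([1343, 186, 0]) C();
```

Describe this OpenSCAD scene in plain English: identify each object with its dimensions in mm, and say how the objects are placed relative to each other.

A is a table: top 1263 mm (x) × 732 mm (y), 42 mm thick, upper face at z = 768 mm, on four round legs of 42 mm diameter, each leg's bounding box inset 39 mm from the nearest pair of top edges, running from z = 0 to the bottom of the top.

B is a spool: two coaxial disc flanges of radius 116 mm and thickness 19 mm, joined by a core cylinder of radius 25 mm and height 277 mm. The lower flange rests on z = 0 and the three cylinders share a vertical axis.

C is a four-legged stool. The seat is a 311×360×24 mm slab whose top surface is at z = 407 mm; four square legs, each 28×28 mm in cross-section, run from the floor (z = 0) to the underside of the seat, each flush with a corner of the seat. Four stretchers, 28 mm wide and 19 mm tall, connect adjacent legs with their undersides at z = 228 mm, each running between the inner faces of the legs it joins and aligned with the legs' outer faces on the other axis.

The spool is on top of the table. Three stools sit around the table at the +y, −x, +x sides.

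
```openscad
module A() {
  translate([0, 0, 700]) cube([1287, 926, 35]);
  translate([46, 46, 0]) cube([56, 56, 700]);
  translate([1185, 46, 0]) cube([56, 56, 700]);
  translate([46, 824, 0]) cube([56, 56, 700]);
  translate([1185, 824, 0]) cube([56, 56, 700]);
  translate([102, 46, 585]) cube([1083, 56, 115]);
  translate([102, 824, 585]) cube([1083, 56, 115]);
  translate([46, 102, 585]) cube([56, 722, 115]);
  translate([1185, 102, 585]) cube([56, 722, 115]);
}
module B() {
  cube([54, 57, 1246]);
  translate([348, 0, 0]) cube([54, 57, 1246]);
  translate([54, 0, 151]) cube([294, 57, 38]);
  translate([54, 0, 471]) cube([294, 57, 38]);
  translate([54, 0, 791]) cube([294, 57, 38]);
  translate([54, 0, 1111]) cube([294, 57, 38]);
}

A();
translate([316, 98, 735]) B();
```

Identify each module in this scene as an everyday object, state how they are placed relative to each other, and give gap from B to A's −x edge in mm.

The ladder's min-x is at 316; the table's min-x is 0; gap = 316 mm.

A is a table. B is a ladder. The ladder is on top of the table. The gap from the ladder to the table's −x edge is 316 mm.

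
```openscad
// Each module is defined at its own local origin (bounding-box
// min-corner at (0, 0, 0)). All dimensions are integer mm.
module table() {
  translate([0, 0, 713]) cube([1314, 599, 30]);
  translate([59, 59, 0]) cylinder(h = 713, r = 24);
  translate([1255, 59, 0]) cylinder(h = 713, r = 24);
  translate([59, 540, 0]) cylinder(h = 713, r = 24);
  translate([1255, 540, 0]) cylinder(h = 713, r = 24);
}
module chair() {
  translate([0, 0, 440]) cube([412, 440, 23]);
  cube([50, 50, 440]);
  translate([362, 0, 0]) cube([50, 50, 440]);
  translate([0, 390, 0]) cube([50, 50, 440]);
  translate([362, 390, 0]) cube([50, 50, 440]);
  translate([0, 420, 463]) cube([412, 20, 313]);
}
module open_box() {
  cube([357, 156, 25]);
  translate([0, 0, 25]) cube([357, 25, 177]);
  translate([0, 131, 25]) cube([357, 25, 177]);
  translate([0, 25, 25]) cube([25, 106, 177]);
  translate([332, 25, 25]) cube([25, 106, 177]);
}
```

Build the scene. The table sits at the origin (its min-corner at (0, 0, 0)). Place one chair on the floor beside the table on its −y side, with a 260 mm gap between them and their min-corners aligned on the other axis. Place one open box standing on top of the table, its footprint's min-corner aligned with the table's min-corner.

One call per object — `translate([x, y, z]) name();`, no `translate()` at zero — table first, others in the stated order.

table();
translate([0, -700, 0]) chair();
translate([0, 0, 743]) open_box();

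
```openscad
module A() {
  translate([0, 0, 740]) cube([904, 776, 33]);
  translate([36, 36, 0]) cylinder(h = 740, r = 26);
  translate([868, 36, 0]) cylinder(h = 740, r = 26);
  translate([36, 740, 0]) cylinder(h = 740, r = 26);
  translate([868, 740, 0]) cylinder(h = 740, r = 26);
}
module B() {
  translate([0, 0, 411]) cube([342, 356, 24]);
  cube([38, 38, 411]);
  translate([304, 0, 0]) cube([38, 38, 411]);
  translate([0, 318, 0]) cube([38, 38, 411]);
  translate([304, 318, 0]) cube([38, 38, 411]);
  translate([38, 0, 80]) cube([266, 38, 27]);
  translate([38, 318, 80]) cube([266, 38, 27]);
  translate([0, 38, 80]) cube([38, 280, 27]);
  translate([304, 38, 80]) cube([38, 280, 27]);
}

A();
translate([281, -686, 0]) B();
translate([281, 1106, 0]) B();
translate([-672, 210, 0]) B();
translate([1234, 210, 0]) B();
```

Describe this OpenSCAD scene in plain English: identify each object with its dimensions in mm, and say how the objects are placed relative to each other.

A is a table with a 904×776 mm rectangular top, 33 mm thick, top surface at z = 773 mm, supported by four round legs of 52 mm diameter, each leg's bounding box inset 10 mm from the nearest pair of top edges, running from the floor.

B is a simple wooden stool: a rectangular seat 342 mm (x) by 356 mm (y), 24 mm thick, top face at z = 435 mm, on four square legs, each 38×38 mm in cross-section. The legs rest on z = 0, each flush with a corner of the seat. Four stretchers, 38 mm wide and 27 mm tall, connect adjacent legs with their undersides at z = 80 mm, each running between the inner faces of the legs it joins and aligned with the legs' outer faces on the other axis.

Four stools sit around the table at the −y, +y, −x, +x sides.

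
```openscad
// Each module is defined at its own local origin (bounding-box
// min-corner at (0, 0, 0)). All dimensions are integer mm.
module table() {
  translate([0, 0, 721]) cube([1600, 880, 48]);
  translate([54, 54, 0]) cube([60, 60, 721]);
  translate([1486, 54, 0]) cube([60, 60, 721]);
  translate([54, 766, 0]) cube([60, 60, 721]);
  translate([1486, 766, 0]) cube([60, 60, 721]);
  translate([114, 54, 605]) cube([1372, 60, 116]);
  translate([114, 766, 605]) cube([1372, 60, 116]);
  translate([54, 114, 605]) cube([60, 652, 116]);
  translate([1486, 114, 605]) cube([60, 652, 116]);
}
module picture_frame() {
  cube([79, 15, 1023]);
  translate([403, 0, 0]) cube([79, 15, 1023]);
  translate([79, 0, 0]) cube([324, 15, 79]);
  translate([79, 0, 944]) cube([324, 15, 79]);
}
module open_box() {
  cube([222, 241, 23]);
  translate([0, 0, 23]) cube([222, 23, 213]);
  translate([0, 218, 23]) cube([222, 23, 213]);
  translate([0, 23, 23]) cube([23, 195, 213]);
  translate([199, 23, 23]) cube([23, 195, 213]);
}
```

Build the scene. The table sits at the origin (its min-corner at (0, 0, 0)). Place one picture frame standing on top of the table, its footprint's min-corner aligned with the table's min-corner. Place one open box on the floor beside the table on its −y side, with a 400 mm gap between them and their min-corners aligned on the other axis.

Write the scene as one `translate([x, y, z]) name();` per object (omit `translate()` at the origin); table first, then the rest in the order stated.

table();
translate([0, 0, 769]) picture_frame();
translate([0, -641, 0]) open_box();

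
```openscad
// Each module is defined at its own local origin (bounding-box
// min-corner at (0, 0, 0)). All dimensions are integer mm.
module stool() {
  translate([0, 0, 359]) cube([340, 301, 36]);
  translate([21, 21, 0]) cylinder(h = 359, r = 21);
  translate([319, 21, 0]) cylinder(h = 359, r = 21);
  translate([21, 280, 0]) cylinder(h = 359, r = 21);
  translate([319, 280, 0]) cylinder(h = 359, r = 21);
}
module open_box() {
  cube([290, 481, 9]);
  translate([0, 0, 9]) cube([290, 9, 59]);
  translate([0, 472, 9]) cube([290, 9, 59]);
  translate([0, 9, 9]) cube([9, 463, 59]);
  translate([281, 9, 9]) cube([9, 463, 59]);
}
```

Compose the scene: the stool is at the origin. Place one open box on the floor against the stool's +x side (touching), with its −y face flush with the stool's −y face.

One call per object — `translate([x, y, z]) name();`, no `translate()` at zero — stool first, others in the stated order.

stool();
translate([340, 0, 0]) open_box();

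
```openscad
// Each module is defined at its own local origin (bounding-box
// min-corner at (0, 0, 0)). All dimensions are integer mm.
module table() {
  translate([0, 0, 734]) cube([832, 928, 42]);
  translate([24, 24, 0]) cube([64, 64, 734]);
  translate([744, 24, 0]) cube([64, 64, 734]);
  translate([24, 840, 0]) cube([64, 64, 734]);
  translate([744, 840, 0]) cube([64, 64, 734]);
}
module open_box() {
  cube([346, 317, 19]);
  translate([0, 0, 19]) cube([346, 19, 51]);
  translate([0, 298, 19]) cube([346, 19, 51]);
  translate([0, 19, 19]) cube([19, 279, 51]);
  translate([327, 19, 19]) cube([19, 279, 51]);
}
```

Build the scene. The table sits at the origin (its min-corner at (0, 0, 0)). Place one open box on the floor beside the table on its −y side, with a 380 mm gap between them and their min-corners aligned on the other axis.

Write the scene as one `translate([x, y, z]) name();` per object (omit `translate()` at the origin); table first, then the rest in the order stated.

table();
translate([0, -697, 0]) open_box();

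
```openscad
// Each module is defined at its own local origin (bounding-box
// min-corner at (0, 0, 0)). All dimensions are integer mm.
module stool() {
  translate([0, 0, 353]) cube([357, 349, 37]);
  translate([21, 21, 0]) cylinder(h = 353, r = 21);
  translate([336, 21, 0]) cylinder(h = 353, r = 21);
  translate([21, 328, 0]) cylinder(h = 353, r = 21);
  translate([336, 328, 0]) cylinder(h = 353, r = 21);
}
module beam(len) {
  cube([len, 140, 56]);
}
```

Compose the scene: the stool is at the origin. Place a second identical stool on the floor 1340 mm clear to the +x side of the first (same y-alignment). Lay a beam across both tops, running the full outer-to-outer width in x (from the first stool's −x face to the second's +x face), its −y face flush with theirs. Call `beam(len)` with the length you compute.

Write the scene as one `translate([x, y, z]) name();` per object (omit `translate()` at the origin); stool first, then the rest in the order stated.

stool();
translate([1697, 0, 0]) stool();
translate([0, 0, 390]) beam(2054);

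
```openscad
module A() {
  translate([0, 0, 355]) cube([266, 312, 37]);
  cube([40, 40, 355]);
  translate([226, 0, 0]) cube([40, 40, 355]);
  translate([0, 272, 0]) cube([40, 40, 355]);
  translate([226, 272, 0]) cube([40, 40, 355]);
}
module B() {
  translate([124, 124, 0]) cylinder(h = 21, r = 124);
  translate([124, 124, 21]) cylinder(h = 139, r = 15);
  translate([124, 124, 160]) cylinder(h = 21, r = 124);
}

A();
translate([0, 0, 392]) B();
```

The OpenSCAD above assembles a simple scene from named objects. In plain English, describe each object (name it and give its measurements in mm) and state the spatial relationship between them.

A is a four-legged stool. The seat is 266×312 mm, 37 mm thick, top at z = 392 mm. It stands on four square legs, each 40×40 mm in cross-section, from z = 0 to the seat underside, each flush with a corner of the seat.

B is a spool: two coaxial disc flanges of radius 124 mm and thickness 21 mm, joined by a core cylinder of radius 15 mm and height 139 mm. The lower flange rests on z = 0 and the three cylinders share a vertical axis.

The spool is on top of the stool.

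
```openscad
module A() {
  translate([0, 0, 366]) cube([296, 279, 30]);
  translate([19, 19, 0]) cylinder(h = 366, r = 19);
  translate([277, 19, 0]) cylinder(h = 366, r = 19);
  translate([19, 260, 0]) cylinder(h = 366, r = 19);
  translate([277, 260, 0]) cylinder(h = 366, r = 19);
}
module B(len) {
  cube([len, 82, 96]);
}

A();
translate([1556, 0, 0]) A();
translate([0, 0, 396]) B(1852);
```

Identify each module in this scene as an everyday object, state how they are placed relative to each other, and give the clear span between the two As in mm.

Second stool starts at x = 1556; first ends at x = 296; clear span = 1556 − 296 = 1260 mm.

A is a stool. B is a beam. A beam spans the tops of two stools. The clear span between the two stools is 1260 mm.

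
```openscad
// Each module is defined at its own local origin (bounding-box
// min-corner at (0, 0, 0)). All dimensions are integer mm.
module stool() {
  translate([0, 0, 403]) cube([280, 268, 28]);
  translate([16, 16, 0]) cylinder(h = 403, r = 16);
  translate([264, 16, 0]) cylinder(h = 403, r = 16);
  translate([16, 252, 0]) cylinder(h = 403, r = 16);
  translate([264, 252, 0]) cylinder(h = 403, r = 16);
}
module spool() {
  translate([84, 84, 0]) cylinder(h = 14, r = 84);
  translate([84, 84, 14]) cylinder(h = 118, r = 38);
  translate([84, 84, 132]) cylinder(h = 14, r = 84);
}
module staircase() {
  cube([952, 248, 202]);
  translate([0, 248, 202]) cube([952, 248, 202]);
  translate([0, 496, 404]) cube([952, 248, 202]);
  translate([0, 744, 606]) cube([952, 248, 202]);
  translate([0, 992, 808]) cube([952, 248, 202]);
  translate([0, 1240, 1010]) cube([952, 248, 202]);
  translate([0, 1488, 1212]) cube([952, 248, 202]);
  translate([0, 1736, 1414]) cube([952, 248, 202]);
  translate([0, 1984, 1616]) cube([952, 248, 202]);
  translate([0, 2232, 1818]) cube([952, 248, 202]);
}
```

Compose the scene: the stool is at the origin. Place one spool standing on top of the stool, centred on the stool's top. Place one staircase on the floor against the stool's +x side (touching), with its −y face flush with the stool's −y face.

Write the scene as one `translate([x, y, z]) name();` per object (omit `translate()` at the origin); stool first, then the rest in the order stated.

stool();
translate([56, 50, 431]) spool();
translate([280, 0, 0]) staircase();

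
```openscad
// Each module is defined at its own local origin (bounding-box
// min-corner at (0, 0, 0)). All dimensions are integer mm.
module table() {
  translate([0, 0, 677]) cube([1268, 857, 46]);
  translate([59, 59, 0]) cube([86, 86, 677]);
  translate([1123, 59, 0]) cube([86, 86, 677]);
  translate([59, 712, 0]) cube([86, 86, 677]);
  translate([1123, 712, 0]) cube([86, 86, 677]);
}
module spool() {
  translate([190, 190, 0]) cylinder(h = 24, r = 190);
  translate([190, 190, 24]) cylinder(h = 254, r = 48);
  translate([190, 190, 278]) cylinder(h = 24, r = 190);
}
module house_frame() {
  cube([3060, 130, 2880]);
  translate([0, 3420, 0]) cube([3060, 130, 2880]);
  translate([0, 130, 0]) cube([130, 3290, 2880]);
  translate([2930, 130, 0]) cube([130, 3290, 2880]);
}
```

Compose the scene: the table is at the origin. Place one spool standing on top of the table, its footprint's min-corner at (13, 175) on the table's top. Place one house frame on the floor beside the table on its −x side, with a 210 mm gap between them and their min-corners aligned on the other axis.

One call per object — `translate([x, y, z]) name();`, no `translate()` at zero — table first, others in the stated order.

table();
translate([13, 175, 723]) spool();
translate([-3270, 0, 0]) house_frame();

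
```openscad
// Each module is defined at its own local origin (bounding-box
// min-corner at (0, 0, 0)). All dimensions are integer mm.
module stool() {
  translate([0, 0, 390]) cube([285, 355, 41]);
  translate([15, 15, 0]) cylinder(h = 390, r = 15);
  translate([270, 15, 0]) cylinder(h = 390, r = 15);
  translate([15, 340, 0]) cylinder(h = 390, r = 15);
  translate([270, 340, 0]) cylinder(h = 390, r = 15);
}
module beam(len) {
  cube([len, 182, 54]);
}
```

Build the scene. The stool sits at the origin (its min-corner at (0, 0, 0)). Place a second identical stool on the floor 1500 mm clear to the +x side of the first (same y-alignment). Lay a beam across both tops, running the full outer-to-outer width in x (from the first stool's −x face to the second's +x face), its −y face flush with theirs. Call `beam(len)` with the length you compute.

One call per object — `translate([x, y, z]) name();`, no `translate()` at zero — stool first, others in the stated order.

stool();
translate([1785, 0, 0]) stool();
translate([0, 0, 431]) beam(2070);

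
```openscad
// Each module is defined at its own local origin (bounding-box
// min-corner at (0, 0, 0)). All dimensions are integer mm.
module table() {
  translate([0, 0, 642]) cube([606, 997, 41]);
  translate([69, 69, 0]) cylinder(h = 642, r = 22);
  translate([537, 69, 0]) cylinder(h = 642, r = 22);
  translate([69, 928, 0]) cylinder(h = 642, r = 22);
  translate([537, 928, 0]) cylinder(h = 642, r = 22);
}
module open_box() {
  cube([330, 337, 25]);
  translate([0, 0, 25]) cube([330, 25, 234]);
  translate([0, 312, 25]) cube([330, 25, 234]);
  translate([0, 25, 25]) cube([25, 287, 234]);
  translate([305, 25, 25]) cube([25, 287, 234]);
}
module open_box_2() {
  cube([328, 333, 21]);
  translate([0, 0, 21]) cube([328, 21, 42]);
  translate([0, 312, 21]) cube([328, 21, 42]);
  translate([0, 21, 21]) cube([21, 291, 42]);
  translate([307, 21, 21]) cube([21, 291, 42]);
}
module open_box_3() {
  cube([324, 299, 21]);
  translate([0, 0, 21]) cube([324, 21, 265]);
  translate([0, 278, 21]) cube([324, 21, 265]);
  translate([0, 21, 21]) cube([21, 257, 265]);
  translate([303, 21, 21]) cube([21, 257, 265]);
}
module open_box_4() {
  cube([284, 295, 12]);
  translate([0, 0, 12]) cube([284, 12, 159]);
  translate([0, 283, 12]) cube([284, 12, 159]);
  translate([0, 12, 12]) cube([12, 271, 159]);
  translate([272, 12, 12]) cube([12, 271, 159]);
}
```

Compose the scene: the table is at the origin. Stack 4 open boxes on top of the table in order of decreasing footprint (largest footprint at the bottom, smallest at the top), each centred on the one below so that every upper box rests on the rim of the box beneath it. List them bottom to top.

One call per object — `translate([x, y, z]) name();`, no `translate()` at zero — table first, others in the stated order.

table();
translate([138, 330, 683]) open_box();
translate([139, 332, 942]) open_box_2();
translate([141, 349, 1005]) open_box_3();
translate([161, 351, 1291]) open_box_4();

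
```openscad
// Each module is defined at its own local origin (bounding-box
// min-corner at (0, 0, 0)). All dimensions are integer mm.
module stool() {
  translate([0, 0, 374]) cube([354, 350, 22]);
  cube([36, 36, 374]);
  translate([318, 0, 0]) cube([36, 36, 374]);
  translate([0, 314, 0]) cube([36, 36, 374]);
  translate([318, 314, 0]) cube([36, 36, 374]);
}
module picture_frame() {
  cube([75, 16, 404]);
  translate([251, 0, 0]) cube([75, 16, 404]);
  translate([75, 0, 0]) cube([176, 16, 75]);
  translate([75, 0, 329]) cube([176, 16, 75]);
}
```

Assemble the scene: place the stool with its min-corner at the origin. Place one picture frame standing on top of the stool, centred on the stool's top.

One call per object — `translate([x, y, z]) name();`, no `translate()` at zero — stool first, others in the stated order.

stool();
translate([14, 167, 396]) picture_frame();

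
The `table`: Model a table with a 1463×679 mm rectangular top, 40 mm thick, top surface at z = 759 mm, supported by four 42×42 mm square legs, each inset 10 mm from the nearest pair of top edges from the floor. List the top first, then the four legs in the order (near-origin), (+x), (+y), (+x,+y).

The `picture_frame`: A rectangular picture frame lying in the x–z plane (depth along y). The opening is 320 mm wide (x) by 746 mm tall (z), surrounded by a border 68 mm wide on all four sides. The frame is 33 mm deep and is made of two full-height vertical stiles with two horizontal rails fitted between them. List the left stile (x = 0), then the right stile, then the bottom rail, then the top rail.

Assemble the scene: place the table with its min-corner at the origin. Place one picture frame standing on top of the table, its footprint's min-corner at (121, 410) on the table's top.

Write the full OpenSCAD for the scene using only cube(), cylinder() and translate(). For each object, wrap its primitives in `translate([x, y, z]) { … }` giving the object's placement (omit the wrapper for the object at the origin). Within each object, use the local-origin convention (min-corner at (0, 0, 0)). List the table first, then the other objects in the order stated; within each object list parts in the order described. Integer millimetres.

translate([0, 0, 719]) cube([1463, 679, 40]);
translate([10, 10, 0]) cube([42, 42, 719]);
translate([1411, 10, 0]) cube([42, 42, 719]);
translate([10, 627, 0]) cube([42, 42, 719]);
translate([1411, 627, 0]) cube([42, 42, 719]);
translate([121, 410, 759]) {
  cube([68, 33, 882]);
  translate([388, 0, 0]) cube([68, 33, 882]);
  translate([68, 0, 0]) cube([320, 33, 68]);
  translate([68, 0, 814]) cube([320, 33, 68]);
}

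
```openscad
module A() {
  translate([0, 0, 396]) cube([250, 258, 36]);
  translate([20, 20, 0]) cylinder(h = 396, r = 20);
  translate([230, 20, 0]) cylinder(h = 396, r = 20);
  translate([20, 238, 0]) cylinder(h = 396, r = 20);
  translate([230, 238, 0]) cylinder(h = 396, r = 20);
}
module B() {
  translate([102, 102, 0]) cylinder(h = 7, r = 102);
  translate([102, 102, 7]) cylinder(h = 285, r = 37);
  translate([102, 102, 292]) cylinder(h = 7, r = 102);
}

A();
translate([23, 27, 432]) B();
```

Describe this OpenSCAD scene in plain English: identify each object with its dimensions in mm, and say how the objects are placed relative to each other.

A is a four-legged stool. The seat is a 250×258×36 mm slab whose top surface is at z = 432 mm; four round legs, each 40 mm in diameter, run from the floor (z = 0) to the underside of the seat, each leg's axis is inset half a diameter from the nearest pair of seat edges (so the leg's bounding box is flush with the corner).

B is a spool: two coaxial disc flanges of radius 102 mm and thickness 7 mm, joined by a core cylinder of radius 37 mm and height 285 mm. The lower flange rests on z = 0 and the three cylinders share a vertical axis.

The spool is on top of the stool, centred.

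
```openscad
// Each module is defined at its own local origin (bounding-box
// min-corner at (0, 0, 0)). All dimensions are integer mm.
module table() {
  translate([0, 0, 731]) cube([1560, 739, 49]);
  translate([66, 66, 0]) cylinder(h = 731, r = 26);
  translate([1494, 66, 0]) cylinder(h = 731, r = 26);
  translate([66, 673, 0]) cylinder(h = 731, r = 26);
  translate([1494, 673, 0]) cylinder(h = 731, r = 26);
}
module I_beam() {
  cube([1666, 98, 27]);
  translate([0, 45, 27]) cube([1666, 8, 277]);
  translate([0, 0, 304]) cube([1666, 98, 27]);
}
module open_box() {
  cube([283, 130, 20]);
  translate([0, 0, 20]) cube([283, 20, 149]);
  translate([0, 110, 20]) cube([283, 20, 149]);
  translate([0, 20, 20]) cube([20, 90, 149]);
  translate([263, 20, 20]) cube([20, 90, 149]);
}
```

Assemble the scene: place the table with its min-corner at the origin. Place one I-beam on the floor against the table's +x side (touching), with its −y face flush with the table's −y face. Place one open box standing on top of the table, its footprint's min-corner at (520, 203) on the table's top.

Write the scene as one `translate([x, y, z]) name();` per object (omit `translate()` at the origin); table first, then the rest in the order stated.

table();
translate([1560, 0, 0]) I_beam();
translate([520, 203, 780]) open_box();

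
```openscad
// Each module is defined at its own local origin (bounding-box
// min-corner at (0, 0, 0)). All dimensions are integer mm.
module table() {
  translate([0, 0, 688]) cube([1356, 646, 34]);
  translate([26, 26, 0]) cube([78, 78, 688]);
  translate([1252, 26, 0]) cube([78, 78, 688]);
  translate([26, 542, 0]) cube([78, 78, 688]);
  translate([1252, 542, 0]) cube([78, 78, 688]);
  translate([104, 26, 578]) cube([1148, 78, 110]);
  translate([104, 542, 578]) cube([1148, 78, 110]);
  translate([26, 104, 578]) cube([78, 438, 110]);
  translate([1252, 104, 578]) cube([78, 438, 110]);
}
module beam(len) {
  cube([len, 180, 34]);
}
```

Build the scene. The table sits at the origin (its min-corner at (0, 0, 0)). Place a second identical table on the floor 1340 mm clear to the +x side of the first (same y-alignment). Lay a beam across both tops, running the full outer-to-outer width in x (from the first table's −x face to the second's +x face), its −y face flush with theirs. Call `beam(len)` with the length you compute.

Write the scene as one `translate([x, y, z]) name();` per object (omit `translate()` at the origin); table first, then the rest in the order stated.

table();
translate([2696, 0, 0]) table();
translate([0, 0, 722]) beam(4052);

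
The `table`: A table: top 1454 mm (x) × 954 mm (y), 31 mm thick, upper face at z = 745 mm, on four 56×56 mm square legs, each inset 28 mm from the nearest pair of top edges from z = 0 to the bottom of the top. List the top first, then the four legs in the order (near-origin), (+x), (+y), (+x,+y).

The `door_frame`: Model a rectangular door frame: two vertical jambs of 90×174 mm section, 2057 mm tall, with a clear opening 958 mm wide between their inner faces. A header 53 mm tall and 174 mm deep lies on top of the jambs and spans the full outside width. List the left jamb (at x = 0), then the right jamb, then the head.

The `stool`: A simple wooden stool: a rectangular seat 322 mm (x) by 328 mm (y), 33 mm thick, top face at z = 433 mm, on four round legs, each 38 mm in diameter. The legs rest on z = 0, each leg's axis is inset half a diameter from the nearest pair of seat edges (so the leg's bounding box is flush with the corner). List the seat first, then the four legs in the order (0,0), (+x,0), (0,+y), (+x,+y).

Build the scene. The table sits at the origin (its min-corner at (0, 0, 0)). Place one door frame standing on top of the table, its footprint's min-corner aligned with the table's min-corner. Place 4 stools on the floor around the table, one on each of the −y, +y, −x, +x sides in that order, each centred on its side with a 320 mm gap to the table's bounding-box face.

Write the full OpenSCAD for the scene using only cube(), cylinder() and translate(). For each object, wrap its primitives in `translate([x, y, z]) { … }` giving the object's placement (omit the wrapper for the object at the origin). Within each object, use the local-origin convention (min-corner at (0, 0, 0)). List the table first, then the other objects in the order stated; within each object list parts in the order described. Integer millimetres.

translate([0, 0, 714]) cube([1454, 954, 31]);
translate([28, 28, 0]) cube([56, 56, 714]);
translate([1370, 28, 0]) cube([56, 56, 714]);
translate([28, 870, 0]) cube([56, 56, 714]);
translate([1370, 870, 0]) cube([56, 56, 714]);
translate([0, 0, 745]) {
  cube([90, 174, 2057]);
  translate([1048, 0, 0]) cube([90, 174, 2057]);
  translate([0, 0, 2057]) cube([1138, 174, 53]);
}
translate([566, -648, 0]) {
  translate([0, 0, 400]) cube([322, 328, 33]);
  translate([19, 19, 0]) cylinder(h = 400, r = 19);
  translate([303, 19, 0]) cylinder(h = 400, r = 19);
  translate([19, 309, 0]) cylinder(h = 400, r = 19);
  translate([303, 309, 0]) cylinder(h = 400, r = 19);
}
translate([566, 1274, 0]) {
  translate([0, 0, 400]) cube([322, 328, 33]);
  translate([19, 19, 0]) cylinder(h = 400, r = 19);
  translate([303, 19, 0]) cylinder(h = 400, r = 19);
  translate([19, 309, 0]) cylinder(h = 400, r = 19);
  translate([303, 309, 0]) cylinder(h = 400, r = 19);
}
translate([-642, 313, 0]) {
  translate([0, 0, 400]) cube([322, 328, 33]);
  translate([19, 19, 0]) cylinder(h = 400, r = 19);
  translate([303, 19, 0]) cylinder(h = 400, r = 19);
  translate([19, 309, 0]) cylinder(h = 400, r = 19);
  translate([303, 309, 0]) cylinder(h = 400, r = 19);
}
translate([1774, 313, 0]) {
  translate([0, 0, 400]) cube([322, 328, 33]);
  translate([19, 19, 0]) cylinder(h = 400, r = 19);
  translate([303, 19, 0]) cylinder(h = 400, r = 19);
  translate([19, 309, 0]) cylinder(h = 400, r = 19);
  translate([303, 309, 0]) cylinder(h = 400, r = 19);
}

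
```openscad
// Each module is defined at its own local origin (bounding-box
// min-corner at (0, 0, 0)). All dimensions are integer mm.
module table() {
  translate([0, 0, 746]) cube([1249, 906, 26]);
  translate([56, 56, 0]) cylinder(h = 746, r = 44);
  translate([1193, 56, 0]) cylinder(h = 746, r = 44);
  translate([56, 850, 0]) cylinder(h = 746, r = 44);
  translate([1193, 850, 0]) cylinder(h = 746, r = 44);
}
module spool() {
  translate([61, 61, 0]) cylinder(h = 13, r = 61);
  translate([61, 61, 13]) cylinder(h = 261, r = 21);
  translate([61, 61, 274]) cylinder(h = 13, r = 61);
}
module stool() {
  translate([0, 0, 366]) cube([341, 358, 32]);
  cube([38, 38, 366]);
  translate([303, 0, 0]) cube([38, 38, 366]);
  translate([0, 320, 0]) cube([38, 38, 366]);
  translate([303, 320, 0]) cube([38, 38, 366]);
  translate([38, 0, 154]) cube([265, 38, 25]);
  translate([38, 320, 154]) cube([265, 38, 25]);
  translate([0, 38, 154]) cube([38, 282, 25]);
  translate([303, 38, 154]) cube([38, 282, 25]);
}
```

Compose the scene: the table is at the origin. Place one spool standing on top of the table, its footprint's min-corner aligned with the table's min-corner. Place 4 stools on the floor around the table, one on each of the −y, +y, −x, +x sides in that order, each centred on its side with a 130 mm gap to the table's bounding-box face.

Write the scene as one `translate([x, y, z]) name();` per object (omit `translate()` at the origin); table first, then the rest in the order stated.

table();
translate([0, 0, 772]) spool();
translate([454, -488, 0]) stool();
translate([454, 1036, 0]) stool();
translate([-471, 274, 0]) stool();
translate([1379, 274, 0]) stool();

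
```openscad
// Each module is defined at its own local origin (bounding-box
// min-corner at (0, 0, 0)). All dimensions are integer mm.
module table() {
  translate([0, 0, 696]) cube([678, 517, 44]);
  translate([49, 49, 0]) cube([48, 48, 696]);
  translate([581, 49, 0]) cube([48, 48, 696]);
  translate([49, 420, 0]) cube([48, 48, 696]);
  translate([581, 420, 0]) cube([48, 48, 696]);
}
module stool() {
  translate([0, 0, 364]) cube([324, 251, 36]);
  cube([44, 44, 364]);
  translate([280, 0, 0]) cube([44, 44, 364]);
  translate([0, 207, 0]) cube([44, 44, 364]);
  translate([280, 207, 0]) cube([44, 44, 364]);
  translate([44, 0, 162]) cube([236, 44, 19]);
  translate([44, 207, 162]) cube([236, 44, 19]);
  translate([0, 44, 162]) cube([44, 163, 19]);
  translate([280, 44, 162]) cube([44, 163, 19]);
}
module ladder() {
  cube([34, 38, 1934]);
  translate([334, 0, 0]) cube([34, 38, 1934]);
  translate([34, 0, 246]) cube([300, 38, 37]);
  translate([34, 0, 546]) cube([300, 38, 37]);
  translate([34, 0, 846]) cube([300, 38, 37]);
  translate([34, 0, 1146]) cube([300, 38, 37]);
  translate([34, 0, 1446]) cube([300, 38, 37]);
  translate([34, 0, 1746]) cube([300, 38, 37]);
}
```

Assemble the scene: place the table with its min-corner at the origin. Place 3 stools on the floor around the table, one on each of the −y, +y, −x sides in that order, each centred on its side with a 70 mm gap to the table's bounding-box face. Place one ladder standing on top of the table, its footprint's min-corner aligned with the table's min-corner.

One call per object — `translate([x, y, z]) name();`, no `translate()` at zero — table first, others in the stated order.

table();
translate([177, -321, 0]) stool();
translate([177, 587, 0]) stool();
translate([-394, 133, 0]) stool();
translate([0, 0, 740]) ladder();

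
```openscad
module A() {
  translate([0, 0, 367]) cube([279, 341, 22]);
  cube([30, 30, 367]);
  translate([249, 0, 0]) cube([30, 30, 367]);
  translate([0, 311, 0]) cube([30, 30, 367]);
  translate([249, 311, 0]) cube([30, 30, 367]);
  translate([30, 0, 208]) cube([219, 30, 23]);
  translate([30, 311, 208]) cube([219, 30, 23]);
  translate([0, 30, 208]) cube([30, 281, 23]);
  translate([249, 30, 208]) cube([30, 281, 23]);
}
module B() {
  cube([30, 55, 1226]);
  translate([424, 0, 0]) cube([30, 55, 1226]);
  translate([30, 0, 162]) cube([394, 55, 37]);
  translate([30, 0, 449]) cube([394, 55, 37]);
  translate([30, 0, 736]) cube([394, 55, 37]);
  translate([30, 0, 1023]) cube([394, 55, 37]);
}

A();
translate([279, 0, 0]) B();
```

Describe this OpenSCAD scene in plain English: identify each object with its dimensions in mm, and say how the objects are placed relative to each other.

A is a four-legged stool. The seat is a 279×341×22 mm slab whose top surface is at z = 389 mm; four square legs, each 30×30 mm in cross-section, run from the floor (z = 0) to the underside of the seat, each flush with a corner of the seat. Four stretchers, 30 mm wide and 23 mm tall, connect adjacent legs with their undersides at z = 208 mm, each running between the inner faces of the legs it joins and aligned with the legs' outer faces on the other axis.

B is a straight ladder. Two 30×55 mm vertical rails, 1226 mm tall, stand 454 mm apart (outside-to-outside) with their front faces coplanar on the −y side. 4 rungs, each 55 mm deep and 37 mm tall, span between the inner faces of the rails, front faces flush with the rails. The lowest rung's underside is at z = 162 mm and rungs are spaced 287 mm apart (underside to underside).

The ladder is against the stool's +x side, with their −y faces flush.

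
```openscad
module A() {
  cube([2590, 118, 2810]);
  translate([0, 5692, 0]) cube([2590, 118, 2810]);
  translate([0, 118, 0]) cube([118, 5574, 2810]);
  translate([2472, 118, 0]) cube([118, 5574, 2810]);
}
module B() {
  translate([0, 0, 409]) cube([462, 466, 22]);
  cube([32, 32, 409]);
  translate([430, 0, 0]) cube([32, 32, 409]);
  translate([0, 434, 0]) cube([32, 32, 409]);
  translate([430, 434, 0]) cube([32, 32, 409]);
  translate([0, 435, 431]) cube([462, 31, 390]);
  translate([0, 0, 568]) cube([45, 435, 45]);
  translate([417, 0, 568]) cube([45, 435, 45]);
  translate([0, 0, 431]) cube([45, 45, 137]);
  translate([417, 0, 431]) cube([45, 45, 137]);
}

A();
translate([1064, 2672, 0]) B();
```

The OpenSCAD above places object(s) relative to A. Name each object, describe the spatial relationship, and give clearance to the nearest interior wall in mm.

Clearances: x = 946, y = 2554; minimum 946 mm.

A is a house frame. B is a chair. The chair sits inside the house frame, centred. The clearance to the nearest interior wall is 946 mm.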